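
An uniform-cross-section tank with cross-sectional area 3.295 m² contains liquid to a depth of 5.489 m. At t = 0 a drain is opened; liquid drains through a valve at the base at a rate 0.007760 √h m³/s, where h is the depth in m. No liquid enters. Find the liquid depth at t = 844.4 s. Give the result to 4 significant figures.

With no inflow, A dh/dt = −0.007760 √h.
Separate and integrate: 2(√h − √h₀) = −(0.007760/A) t.
√h = √5.489 − 0.007760·844.4/(2·3.295) = 2.34286 − 0.994316 = 1.34855.
h = 1.34855² = 1.81857 m.

1.819 m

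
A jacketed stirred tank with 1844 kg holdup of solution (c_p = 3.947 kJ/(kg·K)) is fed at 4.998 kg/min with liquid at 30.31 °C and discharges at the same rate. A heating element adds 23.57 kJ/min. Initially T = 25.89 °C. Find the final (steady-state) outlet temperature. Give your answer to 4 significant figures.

31.50 °C

Heat balance on the well-mixed liquid: M c_p dT/dt = ṁ c_p (T_in − T) + 23.57.
At steady state dT/dt = 0 ⇒ T_ss = T_in + Q̇/(ṁ c_p) = 30.31 + 23.57/(4.998·3.947) = 31.5048 °C.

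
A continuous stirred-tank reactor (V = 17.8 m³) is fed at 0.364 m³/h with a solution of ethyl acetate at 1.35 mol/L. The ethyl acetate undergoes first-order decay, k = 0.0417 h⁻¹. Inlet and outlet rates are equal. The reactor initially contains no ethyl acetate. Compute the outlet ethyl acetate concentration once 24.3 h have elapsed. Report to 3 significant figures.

Accumulation = in − out − consumed: V dC/dt = Q C_in − Q C − k V C.
This is linear with rate a = Q/V + k = 0.062149 h⁻¹.
C_ss = Q C_in/(Q + kV) = 0.44420 mol/L; C(t) = C_ss + (C₀ − C_ss) e^(−a t).
C(24.3) = 0.44420 + (-0.44420)·e^(−0.062149·24.3) = 0.44420 + (-0.44420)·0.22086 = 0.34609 mol/L.

0.346 mol/L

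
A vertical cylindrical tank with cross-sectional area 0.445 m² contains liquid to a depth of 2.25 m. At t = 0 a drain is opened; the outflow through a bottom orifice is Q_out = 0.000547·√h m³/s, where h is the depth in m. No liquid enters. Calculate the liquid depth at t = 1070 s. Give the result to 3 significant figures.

0.710 m

With no inflow, A dh/dt = −0.000547 √h.
This is separable: 2 d(√h)/dt = −0.000547/A, so √h = √h₀ − (0.000547/(2A)) t.
√h = √2.25 − 0.000547·1070/(2·0.445) = 1.5000 − 0.65763 = 0.84237.
h = 0.84237² = 0.70959 m.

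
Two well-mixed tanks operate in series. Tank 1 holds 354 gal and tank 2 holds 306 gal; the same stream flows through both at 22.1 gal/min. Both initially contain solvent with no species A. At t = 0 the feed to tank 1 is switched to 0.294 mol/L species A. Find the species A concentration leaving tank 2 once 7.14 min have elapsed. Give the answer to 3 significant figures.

Species balance on tank i: dCᵢ/dt = (Cᵢ₋₁ − Cᵢ)/τᵢ with τᵢ = Vᵢ/Q.
τ₁ = 354/22.1 = 16.018 min; τ₂ = 306/22.1 = 13.846 min.
Solving the cascade with C₁(0)=C₂(0)=0 gives C₂(t) = C_in[1 − (τ₁ e^(−t/τ₁) − τ₂ e^(−t/τ₂))/(τ₁ − τ₂)].
At t = 7.14: e^(−t/τ₁) = 0.64035, e^(−t/τ₂) = 0.59710.
C₂ = 0.294·[1 − (16.018·0.64035 − 13.846·0.59710)/(2.1719)] = 0.294·0.083972 = 0.024688 mol/L.

0.0247 mol/L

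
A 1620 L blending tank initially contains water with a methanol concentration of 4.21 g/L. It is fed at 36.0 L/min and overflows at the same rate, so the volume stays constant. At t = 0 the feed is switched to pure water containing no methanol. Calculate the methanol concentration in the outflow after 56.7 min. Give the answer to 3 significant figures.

1.19 g/L

Accumulation = in − out for the solute gives V dC/dt = Q(C_in − C).
Time constant τ = V/Q = 1620/36.0 = 45.000 min.
Integrating: C(t) = C_in + (C₀ − C_in) e^(−t/τ).
C(56.7) = 0 + (4.21 − 0)·e^(−56.7/45.000) = 0 + (4.2100)·0.28365 = 1.1942 g/L.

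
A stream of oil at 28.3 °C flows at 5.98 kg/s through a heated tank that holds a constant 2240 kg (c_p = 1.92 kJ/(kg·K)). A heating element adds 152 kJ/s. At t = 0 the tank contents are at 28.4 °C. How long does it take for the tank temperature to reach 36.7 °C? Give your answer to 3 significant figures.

Heat balance on the well-mixed liquid: M c_p dT/dt = ṁ c_p (T_in − T) + 152.
τ = M/ṁ = 374.58 s; T_ss = T_in + Q̇/(ṁ c_p) = 41.539 °C.
T(t) = T_ss + (T₀ − T_ss) e^(−t/τ). Set T = 36.7:
e^(−t/τ) = (36.7 − 41.539)/(28.4 − 41.539) = 0.36827
t = −374.58 · ln(0.36827) = 374.18 s.

374 s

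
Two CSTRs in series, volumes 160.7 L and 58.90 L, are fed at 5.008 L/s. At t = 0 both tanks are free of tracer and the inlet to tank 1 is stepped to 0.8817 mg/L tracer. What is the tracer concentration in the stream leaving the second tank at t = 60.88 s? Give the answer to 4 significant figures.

0.6758 mg/L

Each tank obeys Vᵢ dCᵢ/dt = Q(Cᵢ₋₁ − Cᵢ), so τᵢ = Vᵢ/Q.
τ₁ = 160.7/5.008 = 32.0887 s; τ₂ = 58.90/5.008 = 11.7612 s.
Tank 1: C₁ = C_in(1 − e^(−t/τ₁)). Tank 2 (τ₁ ≠ τ₂): C₂ = C_in[1 − (τ₁ e^(−t/τ₁) − τ₂ e^(−t/τ₂))/(τ₁ − τ₂)].
At t = 60.88: e^(−t/τ₁) = 0.149981, e^(−t/τ₂) = 0.00564858.
C₂ = 0.8817·[1 − (32.0887·0.149981 − 11.7612·0.00564858)/(20.3275)] = 0.8817·0.766510 = 0.675832 mg/L.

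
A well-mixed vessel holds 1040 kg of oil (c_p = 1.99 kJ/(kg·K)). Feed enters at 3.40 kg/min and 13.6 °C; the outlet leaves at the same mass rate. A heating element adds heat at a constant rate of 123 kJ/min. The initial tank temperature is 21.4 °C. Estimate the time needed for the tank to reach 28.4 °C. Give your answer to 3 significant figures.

Unsteady energy balance on the tank contents: M c_p dT/dt = ṁ c_p (T_in − T) + 123.
τ = M/ṁ = 305.88 min; T_ss = T_in + Q̇/(ṁ c_p) = 31.779 °C.
T(t) = T_ss + (T₀ − T_ss) e^(−t/τ). Set T = 28.4:
e^(−t/τ) = (28.4 − 31.779)/(21.4 − 31.779) = 0.32557
t = −305.88 · ln(0.32557) = 343.25 min.

343 min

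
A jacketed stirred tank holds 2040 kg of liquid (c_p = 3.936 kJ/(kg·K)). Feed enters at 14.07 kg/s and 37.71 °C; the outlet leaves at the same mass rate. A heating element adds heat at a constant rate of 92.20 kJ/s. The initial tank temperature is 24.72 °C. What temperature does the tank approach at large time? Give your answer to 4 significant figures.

Energy balance: M c_p dT/dt = ṁ c_p (T_in − T) + 92.20.
At steady state dT/dt = 0 ⇒ T_ss = T_in + Q̇/(ṁ c_p) = 37.71 + 92.20/(14.07·3.936) = 39.3749 °C.

39.37 °C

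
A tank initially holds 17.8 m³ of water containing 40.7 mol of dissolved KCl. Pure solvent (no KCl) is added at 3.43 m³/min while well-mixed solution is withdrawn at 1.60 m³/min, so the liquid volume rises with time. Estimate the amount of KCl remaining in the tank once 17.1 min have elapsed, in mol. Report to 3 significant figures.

16.8 mol

Total volume: dV/dt = Q_in − Q_out = 1.8300 m³/min, so V(t) = 17.8 + 1.8300 t and V(17.1) = 49.093 m³.
Species balance (pure solvent in): dm/dt = −Q_out · m/V(t).
dm/m = −Q_out dt/(V₀ + 1.8300 t); integrating gives ln(m/m₀) = −(Q_out/(Q_in−Q_out)) ln(V/V₀).
m = m₀ (V₀/V)^(Q_out/(Q_in−Q_out)) = 40.7 × (17.8/49.093)^(0.87432) = 16.764 mol.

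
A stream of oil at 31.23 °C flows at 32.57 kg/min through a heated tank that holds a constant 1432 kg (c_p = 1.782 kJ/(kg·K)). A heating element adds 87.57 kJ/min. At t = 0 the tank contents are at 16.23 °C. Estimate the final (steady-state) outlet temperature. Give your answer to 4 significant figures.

32.74 °C

M c_p dT/dt = ṁ c_p (T_in − T) + Q̇.
At steady state dT/dt = 0 ⇒ T_ss = T_in + Q̇/(ṁ c_p) = 31.23 + 87.57/(32.57·1.782) = 32.7388 °C.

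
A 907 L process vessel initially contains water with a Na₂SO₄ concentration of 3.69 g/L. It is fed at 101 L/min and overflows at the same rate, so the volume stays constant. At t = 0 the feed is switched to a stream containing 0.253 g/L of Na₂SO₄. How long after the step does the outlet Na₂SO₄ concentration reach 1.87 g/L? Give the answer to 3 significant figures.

6.77 min

Transient balance on the dissolved component: V dC/dt = Q(C_in − C), so τ = V/Q = 8.9802 min.
C(t) = C_in + (C₀ − C_in) e^(−t/τ). Set C = 1.87 and solve for t:
e^(−t/τ) = (C − C_in)/(C₀ − C_in) = (1.87 − 0.253)/(3.69 − 0.253) = 0.47047
t = −τ ln(…) = 8.9802 × 0.75403 = 6.7713 min.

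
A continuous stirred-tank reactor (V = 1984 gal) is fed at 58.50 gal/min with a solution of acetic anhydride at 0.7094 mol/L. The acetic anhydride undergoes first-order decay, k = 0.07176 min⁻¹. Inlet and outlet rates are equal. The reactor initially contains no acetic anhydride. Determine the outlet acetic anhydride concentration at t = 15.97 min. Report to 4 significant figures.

0.1656 mol/L

Species balance: V dC/dt = Q C_in − Q C − k V C.
This is linear with rate a = Q/V + k = 0.101246 min⁻¹.
C_ss = Q C_in/(Q + kV) = 0.206599 mol/L; C(t) = C_ss + (C₀ − C_ss) e^(−a t).
C(15.97) = 0.206599 + (-0.206599)·e^(−0.101246·15.97) = 0.206599 + (-0.206599)·0.198514 = 0.165586 mol/L.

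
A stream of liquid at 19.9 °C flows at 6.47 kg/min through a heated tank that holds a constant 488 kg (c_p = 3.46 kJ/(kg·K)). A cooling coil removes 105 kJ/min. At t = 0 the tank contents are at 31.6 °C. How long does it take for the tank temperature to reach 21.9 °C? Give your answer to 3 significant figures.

Unsteady energy balance on the tank contents: M c_p dT/dt = ṁ c_p (T_in − T) − 105.
τ = M/ṁ = 75.425 min; T_ss = T_in − Q̇/(ṁ c_p) = 15.210 °C.
T(t) = T_ss + (T₀ − T_ss) e^(−t/τ). Set T = 21.9:
e^(−t/τ) = (21.9 − 15.210)/(31.6 − 15.210) = 0.40819
t = −75.425 · ln(0.40819) = 67.583 min.

67.6 min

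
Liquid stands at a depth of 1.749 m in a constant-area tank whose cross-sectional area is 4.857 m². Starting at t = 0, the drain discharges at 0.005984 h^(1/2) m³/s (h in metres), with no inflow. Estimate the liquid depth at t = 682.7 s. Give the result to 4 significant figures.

0.8135 m

A dh/dt = −Q_out = −0.005984 √h.
∫ h^(−1/2) dh = −(0.005984/A) ∫ dt, giving 2√h = 2√h₀ − (0.005984/A) t.
√h = √1.749 − 0.005984·682.7/(2·4.857) = 1.32250 − 0.420556 = 0.901942.
h = 0.901942² = 0.813499 m.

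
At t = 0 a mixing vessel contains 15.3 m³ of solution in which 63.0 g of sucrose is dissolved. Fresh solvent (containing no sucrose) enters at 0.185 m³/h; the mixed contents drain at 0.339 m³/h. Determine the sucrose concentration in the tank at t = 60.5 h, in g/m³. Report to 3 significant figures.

1.33 g/m³

Total volume: dV/dt = Q_in − Q_out = -0.15400 m³/h, so V(t) = 15.3 − 0.15400 t and V(60.5) = 5.9830 m³.
Species balance (pure solvent in): dm/dt = −Q_out · m/V(t).
Separate: dm/m = −Q_out dt/V(t) ⇒ ln(m/m₀) = −(Q_out/(Q_in−Q_out)) ln(V/V₀).
m = m₀ (V₀/V)^(Q_out/(Q_in−Q_out)) = 63.0 × (15.3/5.9830)^(-2.2013) = 7.9747 g.
C = m/V = 7.9747/5.9830 = 1.3329 g/m³.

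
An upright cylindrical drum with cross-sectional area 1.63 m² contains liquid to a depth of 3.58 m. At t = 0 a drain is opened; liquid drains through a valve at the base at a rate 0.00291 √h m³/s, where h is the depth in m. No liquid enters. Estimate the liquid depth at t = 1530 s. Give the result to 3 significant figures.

With no inflow, A dh/dt = −0.00291 √h.
Separate and integrate: 2(√h − √h₀) = −(0.00291/A) t.
√h = √3.58 − 0.00291·1530/(2·1.63) = 1.8921 − 1.3657 = 0.52635.
h = 0.52635² = 0.27705 m.

0.277 m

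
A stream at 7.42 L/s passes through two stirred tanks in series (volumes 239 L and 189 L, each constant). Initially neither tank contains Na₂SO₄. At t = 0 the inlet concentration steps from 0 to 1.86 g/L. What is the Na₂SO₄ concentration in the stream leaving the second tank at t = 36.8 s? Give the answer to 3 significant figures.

Species balance on tank i: dCᵢ/dt = (Cᵢ₋₁ − Cᵢ)/τᵢ with τᵢ = Vᵢ/Q.
τ₁ = 239/7.42 = 32.210 s; τ₂ = 189/7.42 = 25.472 s.
Tank 1: C₁ = C_in(1 − e^(−t/τ₁)). Tank 2 (τ₁ ≠ τ₂): C₂ = C_in[1 − (τ₁ e^(−t/τ₁) − τ₂ e^(−t/τ₂))/(τ₁ − τ₂)].
At t = 36.8: e^(−t/τ₁) = 0.31902, e^(−t/τ₂) = 0.23581.
C₂ = 1.86·[1 − (32.210·0.31902 − 25.472·0.23581)/(6.7385)] = 1.86·0.36642 = 0.68155 g/L.

0.682 g/L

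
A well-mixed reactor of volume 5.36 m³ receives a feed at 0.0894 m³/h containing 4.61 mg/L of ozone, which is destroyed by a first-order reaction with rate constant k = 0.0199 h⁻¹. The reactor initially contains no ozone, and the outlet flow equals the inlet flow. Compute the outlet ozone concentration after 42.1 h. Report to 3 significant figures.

Accumulation = in − out − consumed: V dC/dt = Q C_in − Q C − k V C.
This is linear with rate a = Q/V + k = 0.036579 h⁻¹.
C_ss = Q C_in/(Q + kV) = 2.1020 mg/L; C(t) = C_ss + (C₀ − C_ss) e^(−a t).
C(42.1) = 2.1020 + (-2.1020)·e^(−0.036579·42.1) = 2.1020 + (-2.1020)·0.21439 = 1.6514 mg/L.

1.65 mg/L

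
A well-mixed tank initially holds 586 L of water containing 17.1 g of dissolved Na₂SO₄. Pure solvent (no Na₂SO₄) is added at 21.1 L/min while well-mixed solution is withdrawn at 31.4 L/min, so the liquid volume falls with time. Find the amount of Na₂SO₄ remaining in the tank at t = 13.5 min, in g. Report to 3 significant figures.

7.49 g

Let m(t) be the amount of Na₂SO₄. Volume: V(t) = V₀ + (Q_in − Q_out) t = 586 − 10.300 t; V(13.5) = 446.95 L.
Solute balance: dm/dt = 0 − Q_out C = −Q_out m/V(t).
Separate: dm/m = −Q_out dt/V(t) ⇒ ln(m/m₀) = −(Q_out/(Q_in−Q_out)) ln(V/V₀).
m = m₀ (V₀/V)^(Q_out/(Q_in−Q_out)) = 17.1 × (586/446.95)^(-3.0485) = 7.4881 g.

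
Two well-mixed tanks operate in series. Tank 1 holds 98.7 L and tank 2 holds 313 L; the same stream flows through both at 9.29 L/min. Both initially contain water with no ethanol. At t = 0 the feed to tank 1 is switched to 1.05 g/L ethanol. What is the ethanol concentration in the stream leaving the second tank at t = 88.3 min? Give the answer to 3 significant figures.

0.939 g/L

Species balance on tank i: dCᵢ/dt = (Cᵢ₋₁ − Cᵢ)/τᵢ with τᵢ = Vᵢ/Q.
τ₁ = 98.7/9.29 = 10.624 min; τ₂ = 313/9.29 = 33.692 min.
Tank 1: C₁ = C_in(1 − e^(−t/τ₁)). Tank 2 (τ₁ ≠ τ₂): C₂ = C_in[1 − (τ₁ e^(−t/τ₁) − τ₂ e^(−t/τ₂))/(τ₁ − τ₂)].
At t = 88.3: e^(−t/τ₁) = 0.00024577, e^(−t/τ₂) = 0.072745.
C₂ = 1.05·[1 − (10.624·0.00024577 − 33.692·0.072745)/(-23.068)] = 1.05·0.89386 = 0.93856 g/L.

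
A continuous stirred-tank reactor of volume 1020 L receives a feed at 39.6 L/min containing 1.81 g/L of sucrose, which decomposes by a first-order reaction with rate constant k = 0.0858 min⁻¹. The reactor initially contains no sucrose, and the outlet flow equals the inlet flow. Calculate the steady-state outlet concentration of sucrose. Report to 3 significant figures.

Accumulation = in − out − consumed: V dC/dt = Q C_in − Q C − k V C.
Steady state (dC/dt = 0): C_ss = Q C_in/(Q + kV) = C_in/(1 + kV/Q).
C_ss = 39.6·1.81/(39.6 + 0.0858·1020) = 71.676/127.12 = 0.56386 g/L.

0.564 g/L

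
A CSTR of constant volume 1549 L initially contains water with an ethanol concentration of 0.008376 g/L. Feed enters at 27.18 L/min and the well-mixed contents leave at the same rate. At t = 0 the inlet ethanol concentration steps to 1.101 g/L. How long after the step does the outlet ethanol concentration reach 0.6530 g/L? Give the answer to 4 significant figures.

Unsteady species balance (constant V, well mixed): V dC/dt = Q(C_in − C), so τ = V/Q = 56.9904 min.
C(t) = C_in + (C₀ − C_in) e^(−t/τ). Set C = 0.6530 and solve for t:
e^(−t/τ) = (C − C_in)/(C₀ − C_in) = (0.6530 − 1.101)/(0.008376 − 1.101) = 0.410022
t = −τ ln(…) = 56.9904 × 0.891544 = 50.8095 min.

50.81 min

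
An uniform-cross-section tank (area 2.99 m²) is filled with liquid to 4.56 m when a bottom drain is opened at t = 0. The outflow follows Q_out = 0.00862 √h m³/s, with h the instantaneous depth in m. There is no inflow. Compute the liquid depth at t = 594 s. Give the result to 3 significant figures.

With no inflow, A dh/dt = −0.00862 √h.
This is separable: 2 d(√h)/dt = −0.00862/A, so √h = √h₀ − (0.00862/(2A)) t.
√h = √4.56 − 0.00862·594/(2·2.99) = 2.1354 − 0.85623 = 1.2792.
h = 1.2792² = 1.6363 m.

1.64 m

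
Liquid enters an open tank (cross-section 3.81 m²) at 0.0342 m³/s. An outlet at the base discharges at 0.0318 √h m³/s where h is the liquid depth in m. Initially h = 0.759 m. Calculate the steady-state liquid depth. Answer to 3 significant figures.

Level balance: A dh/dt = 0.0342 − 0.0318 √h. Setting dh/dt = 0:
Q_in = 0.0318 √h_ss ⇒ √h_ss = 0.0342/0.0318 = 1.0755.
h_ss = 1.0755² = 1.1566 m. (Since h₀ = 0.759 m < h_ss, the level will rise toward this value.)

1.16 m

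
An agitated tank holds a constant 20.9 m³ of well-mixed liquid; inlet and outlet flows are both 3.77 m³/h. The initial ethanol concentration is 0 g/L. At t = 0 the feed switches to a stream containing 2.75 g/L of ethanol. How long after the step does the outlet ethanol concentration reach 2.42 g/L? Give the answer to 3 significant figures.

Species balance: V dC/dt = Q(C_in − C) ⇒ τ = V/Q = 5.5438 h.
C(t) = C_in + (C₀ − C_in) e^(−t/τ). Set C = 2.42 and solve for t:
e^(−t/τ) = (C − C_in)/(C₀ − C_in) = (2.42 − 2.75)/(0 − 2.75) = 0.12000
t = −τ ln(…) = 5.5438 × 2.1203 = 11.754 h.

11.8 h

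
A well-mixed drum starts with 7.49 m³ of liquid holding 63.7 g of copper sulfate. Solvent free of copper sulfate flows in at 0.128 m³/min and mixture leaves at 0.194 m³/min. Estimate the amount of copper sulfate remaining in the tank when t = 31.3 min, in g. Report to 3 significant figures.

Let m(t) be the amount of copper sulfate. Volume: V(t) = V₀ + (Q_in − Q_out) t = 7.49 − 0.066000 t; V(31.3) = 5.4242 m³.
No copper sulfate enters, so dm/dt = −Q_out · (m/V).
dm/m = −Q_out dt/(V₀ − 0.066000 t); integrating gives ln(m/m₀) = −(Q_out/(Q_in−Q_out)) ln(V/V₀).
m = m₀ (V₀/V)^(Q_out/(Q_in−Q_out)) = 63.7 × (7.49/5.4242)^(-2.9394) = 24.671 g.

24.7 g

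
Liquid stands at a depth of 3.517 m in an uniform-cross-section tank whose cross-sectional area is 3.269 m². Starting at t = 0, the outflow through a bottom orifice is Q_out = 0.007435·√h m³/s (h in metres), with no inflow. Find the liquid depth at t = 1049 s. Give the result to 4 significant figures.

A dh/dt = −Q_out = −0.007435 √h.
∫ h^(−1/2) dh = −(0.007435/A) ∫ dt, giving 2√h = 2√h₀ − (0.007435/A) t.
√h = √3.517 − 0.007435·1049/(2·3.269) = 1.87537 − 1.19292 = 0.682446.
h = 0.682446² = 0.465733 m.

0.4657 m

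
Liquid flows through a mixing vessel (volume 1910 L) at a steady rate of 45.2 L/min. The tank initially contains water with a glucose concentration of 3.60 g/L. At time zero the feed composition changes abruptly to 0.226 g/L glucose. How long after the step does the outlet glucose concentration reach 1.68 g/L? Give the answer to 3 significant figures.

Transient balance on the dissolved component: V dC/dt = Q(C_in − C), so τ = V/Q = 42.257 min.
C(t) = C_in + (C₀ − C_in) e^(−t/τ). Set C = 1.68 and solve for t:
e^(−t/τ) = (C − C_in)/(C₀ − C_in) = (1.68 − 0.226)/(3.60 − 0.226) = 0.43094
t = −τ ln(…) = 42.257 × 0.84178 = 35.571 min.

35.6 min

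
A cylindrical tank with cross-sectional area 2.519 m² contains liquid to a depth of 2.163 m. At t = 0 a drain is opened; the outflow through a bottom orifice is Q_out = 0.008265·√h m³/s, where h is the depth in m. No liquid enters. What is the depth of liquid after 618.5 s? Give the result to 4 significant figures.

A dh/dt = −Q_out = −0.008265 √h.
This is separable: 2 d(√h)/dt = −0.008265/A, so √h = √h₀ − (0.008265/(2A)) t.
√h = √2.163 − 0.008265·618.5/(2·2.519) = 1.47071 − 1.01467 = 0.456045.
h = 0.456045² = 0.207977 m.

0.2080 m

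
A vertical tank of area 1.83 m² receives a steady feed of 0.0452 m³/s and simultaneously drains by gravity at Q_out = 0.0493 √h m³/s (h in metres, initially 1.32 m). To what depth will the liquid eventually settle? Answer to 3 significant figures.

A dh/dt = Q_in − 0.0493 √h. Steady state requires inflow = outflow:
Q_in = 0.0493 √h_ss ⇒ √h_ss = 0.0452/0.0493 = 0.91684.
h_ss = 0.91684² = 0.84059 m. (Since h₀ = 1.32 m > h_ss, the level will fall toward this value.)

0.841 m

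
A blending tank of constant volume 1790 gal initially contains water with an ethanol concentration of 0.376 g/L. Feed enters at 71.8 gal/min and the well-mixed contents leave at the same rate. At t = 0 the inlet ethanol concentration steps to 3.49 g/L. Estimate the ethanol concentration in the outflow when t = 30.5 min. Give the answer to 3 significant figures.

Accumulation = in − out for the solute gives V dC/dt = Q(C_in − C).
So dC/dt = (C_in − C)/τ with τ = V/Q = 1790/71.8 = 24.930 min.
Integrating: C(t) = C_in + (C₀ − C_in) e^(−t/τ).
C(30.5) = 3.49 + (0.376 − 3.49)·e^(−30.5/24.930) = 3.49 + (-3.1140)·0.29423 = 2.5738 g/L.

2.57 g/L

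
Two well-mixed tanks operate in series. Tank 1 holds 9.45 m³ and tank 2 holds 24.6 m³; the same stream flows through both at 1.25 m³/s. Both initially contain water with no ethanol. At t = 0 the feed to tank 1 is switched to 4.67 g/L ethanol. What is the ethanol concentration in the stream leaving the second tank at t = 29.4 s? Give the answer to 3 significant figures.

Species balance on tank i: dCᵢ/dt = (Cᵢ₋₁ − Cᵢ)/τᵢ with τᵢ = Vᵢ/Q.
τ₁ = 9.45/1.25 = 7.5600 s; τ₂ = 24.6/1.25 = 19.680 s.
Solving the cascade with C₁(0)=C₂(0)=0 gives C₂(t) = C_in[1 − (τ₁ e^(−t/τ₁) − τ₂ e^(−t/τ₂))/(τ₁ − τ₂)].
At t = 29.4: e^(−t/τ₁) = 0.020468, e^(−t/τ₂) = 0.22449.
C₂ = 4.67·[1 − (7.5600·0.020468 − 19.680·0.22449)/(-12.120)] = 4.67·0.64824 = 3.0273 g/L.

3.03 g/L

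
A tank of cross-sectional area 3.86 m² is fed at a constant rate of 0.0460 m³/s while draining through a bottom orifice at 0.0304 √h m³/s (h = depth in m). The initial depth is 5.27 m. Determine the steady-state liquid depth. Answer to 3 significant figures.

2.29 m

Level balance: A dh/dt = 0.0460 − 0.0304 √h. Setting dh/dt = 0:
Q_in = 0.0304 √h_ss ⇒ √h_ss = 0.0460/0.0304 = 1.5132.
h_ss = 1.5132² = 2.2896 m. (Since h₀ = 5.27 m > h_ss, the level will fall toward this value.)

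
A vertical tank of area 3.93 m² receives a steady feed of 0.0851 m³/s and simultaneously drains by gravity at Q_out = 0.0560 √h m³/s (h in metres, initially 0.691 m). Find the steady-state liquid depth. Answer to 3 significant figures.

Level balance: A dh/dt = 0.0851 − 0.0560 √h. Setting dh/dt = 0:
Q_in = 0.0560 √h_ss ⇒ √h_ss = 0.0851/0.0560 = 1.5196.
h_ss = 1.5196² = 2.3093 m. (Since h₀ = 0.691 m < h_ss, the level will rise toward this value.)

2.31 m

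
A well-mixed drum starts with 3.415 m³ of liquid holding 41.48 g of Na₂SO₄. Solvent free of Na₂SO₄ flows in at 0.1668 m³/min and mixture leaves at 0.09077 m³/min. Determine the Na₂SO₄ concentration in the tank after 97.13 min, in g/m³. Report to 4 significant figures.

0.9715 g/m³

Total volume: dV/dt = Q_in − Q_out = 0.0760300 m³/min, so V(t) = 3.415 + 0.0760300 t and V(97.13) = 10.7998 m³.
No Na₂SO₄ enters, so dm/dt = −Q_out · (m/V).
Separate: dm/m = −Q_out dt/V(t) ⇒ ln(m/m₀) = −(Q_out/(Q_in−Q_out)) ln(V/V₀).
m = m₀ (V₀/V)^(Q_out/(Q_in−Q_out)) = 41.48 × (3.415/10.7998)^(1.19387) = 10.4924 g.
C = m/V = 10.4924/10.7998 = 0.971535 g/m³.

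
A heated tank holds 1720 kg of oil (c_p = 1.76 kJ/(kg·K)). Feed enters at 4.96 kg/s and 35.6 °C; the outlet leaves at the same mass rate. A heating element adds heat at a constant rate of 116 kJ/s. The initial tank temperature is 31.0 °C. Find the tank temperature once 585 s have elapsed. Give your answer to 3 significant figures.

45.6 °C

M c_p dT/dt = ṁ c_p (T_in − T) + Q̇.
Rearrange: dT/dt = (T_ss − T)/τ with τ = M/ṁ = 346.77 s and T_ss = T_in + Q̇/(ṁ c_p) = 48.888 °C.
This is linear first-order; T(t) = T_ss + (T₀ − T_ss) e^(−t/τ).
T(585) = 48.888 + (-17.888)·e^(−585/346.77) = 48.888 + (-17.888)·0.18508 = 45.577 °C.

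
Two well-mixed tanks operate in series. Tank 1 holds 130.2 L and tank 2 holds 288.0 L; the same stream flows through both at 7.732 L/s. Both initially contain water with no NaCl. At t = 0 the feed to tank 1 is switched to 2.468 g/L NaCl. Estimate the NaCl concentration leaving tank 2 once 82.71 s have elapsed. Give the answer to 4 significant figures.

1.994 g/L

Each tank obeys Vᵢ dCᵢ/dt = Q(Cᵢ₋₁ − Cᵢ), so τᵢ = Vᵢ/Q.
τ₁ = 130.2/7.732 = 16.8391 s; τ₂ = 288.0/7.732 = 37.2478 s.
Tank 1: C₁ = C_in(1 − e^(−t/τ₁)). Tank 2 (τ₁ ≠ τ₂): C₂ = C_in[1 − (τ₁ e^(−t/τ₁) − τ₂ e^(−t/τ₂))/(τ₁ − τ₂)].
At t = 82.71: e^(−t/τ₁) = 0.00735938, e^(−t/τ₂) = 0.108551.
C₂ = 2.468·[1 − (16.8391·0.00735938 − 37.2478·0.108551)/(-20.4087)] = 2.468·0.807956 = 1.99404 g/L.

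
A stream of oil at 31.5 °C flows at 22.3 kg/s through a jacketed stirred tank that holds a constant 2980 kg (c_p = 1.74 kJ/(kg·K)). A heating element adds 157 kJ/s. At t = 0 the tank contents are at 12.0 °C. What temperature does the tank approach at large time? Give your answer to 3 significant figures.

M c_p dT/dt = ṁ c_p (T_in − T) + Q̇.
At steady state dT/dt = 0 ⇒ T_ss = T_in + Q̇/(ṁ c_p) = 31.5 + 157/(22.3·1.74) = 35.546 °C.

35.5 °C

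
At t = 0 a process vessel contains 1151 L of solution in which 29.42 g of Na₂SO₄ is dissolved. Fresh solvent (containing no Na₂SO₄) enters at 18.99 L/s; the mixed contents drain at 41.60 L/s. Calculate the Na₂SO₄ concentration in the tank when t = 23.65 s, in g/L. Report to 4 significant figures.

Total volume: dV/dt = Q_in − Q_out = -22.6100 L/s, so V(t) = 1151 − 22.6100 t and V(23.65) = 616.274 L.
Solute balance: dm/dt = 0 − Q_out C = −Q_out m/V(t).
dm/m = −Q_out dt/(V₀ − 22.6100 t); integrating gives ln(m/m₀) = −(Q_out/(Q_in−Q_out)) ln(V/V₀).
m = m₀ (V₀/V)^(Q_out/(Q_in−Q_out)) = 29.42 × (1151/616.274)^(-1.83989) = 9.32129 g.
C = m/V = 9.32129/616.274 = 0.0151253 g/L.

0.01513 g/L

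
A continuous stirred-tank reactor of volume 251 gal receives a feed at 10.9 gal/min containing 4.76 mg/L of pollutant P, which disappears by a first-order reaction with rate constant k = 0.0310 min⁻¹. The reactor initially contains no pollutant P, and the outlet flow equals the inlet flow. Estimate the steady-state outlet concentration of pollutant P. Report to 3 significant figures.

2.78 mg/L

V dC/dt = Q(C_in − C) − k V C.
Steady state (dC/dt = 0): C_ss = Q C_in/(Q + kV) = C_in/(1 + kV/Q).
C_ss = 10.9·4.76/(10.9 + 0.0310·251) = 51.884/18.681 = 2.7774 mg/L.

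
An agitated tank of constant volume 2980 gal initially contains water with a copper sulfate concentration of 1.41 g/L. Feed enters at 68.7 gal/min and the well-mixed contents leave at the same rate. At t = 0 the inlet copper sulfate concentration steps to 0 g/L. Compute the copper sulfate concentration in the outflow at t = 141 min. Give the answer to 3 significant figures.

0.0546 g/L

Species balance on the tank: V dC/dt = Q(C_in − C).
Rewrite as dC/dt + C/τ = C_in/τ, τ = V/Q = 43.377 min.
C approaches C_in exponentially: C(t) = C_in + (C₀ − C_in) e^(−t/τ).
C(141) = 0 + (1.41 − 0)·e^(−141/43.377) = 0 + (1.4100)·0.038752 = 0.054640 g/L.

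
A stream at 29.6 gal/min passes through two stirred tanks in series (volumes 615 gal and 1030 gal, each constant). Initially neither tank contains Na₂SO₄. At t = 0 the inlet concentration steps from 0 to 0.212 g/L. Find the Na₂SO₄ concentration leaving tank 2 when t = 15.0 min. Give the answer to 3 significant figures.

Time constants: τᵢ = Vᵢ/Q for each well-mixed tank.
τ₁ = 615/29.6 = 20.777 min; τ₂ = 1030/29.6 = 34.797 min.
Tank 1: C₁ = C_in(1 − e^(−t/τ₁)). Tank 2 (τ₁ ≠ τ₂): C₂ = C_in[1 − (τ₁ e^(−t/τ₁) − τ₂ e^(−t/τ₂))/(τ₁ − τ₂)].
At t = 15.0: e^(−t/τ₁) = 0.48580, e^(−t/τ₂) = 0.64981.
C₂ = 0.212·[1 − (20.777·0.48580 − 34.797·0.64981)/(-14.020)] = 0.212·0.10713 = 0.022712 g/L.

0.0227 g/L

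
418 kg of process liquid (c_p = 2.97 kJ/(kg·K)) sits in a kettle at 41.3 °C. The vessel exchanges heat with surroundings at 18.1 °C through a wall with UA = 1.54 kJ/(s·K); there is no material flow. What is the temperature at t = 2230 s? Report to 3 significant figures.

M c_p dT/dt = −UA(T − T_amb).
dT/dt = (T_ss − T)/τ with T_ss = T_amb = 18.100 °C, τ = M c_p/UA = 418·2.97/1.54 = 806.14 s.
Integrating: T(t) = T_ss + (T₀ − T_ss) e^(−t/τ).
T(2230) = 18.100 + (23.200)·0.062897 = 19.559 °C.

19.6 °C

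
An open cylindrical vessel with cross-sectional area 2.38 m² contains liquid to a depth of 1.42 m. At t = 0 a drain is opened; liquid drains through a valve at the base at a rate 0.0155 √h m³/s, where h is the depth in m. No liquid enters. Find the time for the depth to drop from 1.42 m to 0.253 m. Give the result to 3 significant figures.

Volume balance on the tank: A dh/dt = −0.0155 √h.
This is separable: 2 d(√h)/dt = −0.0155/A, so √h = √h₀ − (0.0155/(2A)) t.
t = 2A(√h₀ − √h)/0.0155 = 2·2.38·(√1.42 − √0.253)/0.0155
  = 4.7600 × (1.1916 − 0.50299) / 0.0155 = 211.48 s.

211 s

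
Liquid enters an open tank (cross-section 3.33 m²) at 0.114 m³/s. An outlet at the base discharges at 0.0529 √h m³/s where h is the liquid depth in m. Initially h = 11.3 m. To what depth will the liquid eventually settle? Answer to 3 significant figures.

4.64 m

Unsteady balance on liquid volume: A dh/dt = Q_in − 0.0529 √h. At steady state dh/dt = 0:
Q_in = 0.0529 √h_ss ⇒ √h_ss = 0.114/0.0529 = 2.1550.
h_ss = 2.1550² = 4.6441 m. (Since h₀ = 11.3 m > h_ss, the level will fall toward this value.)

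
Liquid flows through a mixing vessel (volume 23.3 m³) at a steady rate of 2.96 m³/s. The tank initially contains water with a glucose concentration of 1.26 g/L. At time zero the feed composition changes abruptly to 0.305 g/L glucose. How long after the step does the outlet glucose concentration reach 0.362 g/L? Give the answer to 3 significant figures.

Accumulation = in − out for the solute gives V dC/dt = Q(C_in − C), so τ = V/Q = 7.8716 s.
C(t) = C_in + (C₀ − C_in) e^(−t/τ). Set C = 0.362 and solve for t:
e^(−t/τ) = (C − C_in)/(C₀ − C_in) = (0.362 − 0.305)/(1.26 − 0.305) = 0.059686
t = −τ ln(…) = 7.8716 × 2.8187 = 22.187 s.

22.2 s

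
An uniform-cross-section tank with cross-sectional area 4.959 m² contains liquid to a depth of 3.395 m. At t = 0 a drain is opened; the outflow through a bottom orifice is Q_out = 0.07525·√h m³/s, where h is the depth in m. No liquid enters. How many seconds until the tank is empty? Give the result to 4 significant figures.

242.8 s

A dh/dt = −Q_out = −0.07525 √h.
∫ h^(−1/2) dh = −(0.07525/A) ∫ dt, giving 2√h = 2√h₀ − (0.07525/A) t.
Tank is empty when √h = 0: t_empty = 2A√h₀/0.07525.
t_empty = 2·4.959·√3.395/0.07525 = 9.91800·1.84255/0.07525 = 242.850 s.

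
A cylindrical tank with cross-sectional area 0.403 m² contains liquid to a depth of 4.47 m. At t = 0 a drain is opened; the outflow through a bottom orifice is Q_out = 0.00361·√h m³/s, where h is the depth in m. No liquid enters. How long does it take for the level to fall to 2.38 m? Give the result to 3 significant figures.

128 s

Accumulation of liquid (constant cross-section A): A dh/dt = −0.00361 √h.
This is separable: 2 d(√h)/dt = −0.00361/A, so √h = √h₀ − (0.00361/(2A)) t.
t = 2A(√h₀ − √h)/0.00361 = 2·0.403·(√4.47 − √2.38)/0.00361
  = 0.80600 × (2.1142 − 1.5427) / 0.00361 = 127.60 s.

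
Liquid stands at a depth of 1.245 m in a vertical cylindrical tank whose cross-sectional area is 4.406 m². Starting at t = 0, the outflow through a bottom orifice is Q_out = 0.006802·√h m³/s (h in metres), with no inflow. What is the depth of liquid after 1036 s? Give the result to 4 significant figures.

Volume balance on the tank: A dh/dt = −0.006802 √h.
Separate and integrate: 2(√h − √h₀) = −(0.006802/A) t.
√h = √1.245 − 0.006802·1036/(2·4.406) = 1.11580 − 0.799690 = 0.316105.
h = 0.316105² = 0.0999225 m.

0.09992 m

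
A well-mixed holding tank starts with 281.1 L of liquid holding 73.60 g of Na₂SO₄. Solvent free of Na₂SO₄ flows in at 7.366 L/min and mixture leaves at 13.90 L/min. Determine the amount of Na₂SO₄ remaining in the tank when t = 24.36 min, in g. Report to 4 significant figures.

Total volume: dV/dt = Q_in − Q_out = -6.53400 L/min, so V(t) = 281.1 − 6.53400 t and V(24.36) = 121.932 L.
Species balance (pure solvent in): dm/dt = −Q_out · m/V(t).
dm/m = −Q_out dt/(V₀ − 6.53400 t); integrating gives ln(m/m₀) = −(Q_out/(Q_in−Q_out)) ln(V/V₀).
m = m₀ (V₀/V)^(Q_out/(Q_in−Q_out)) = 73.60 × (281.1/121.932)^(-2.12733) = 12.4509 g.

12.45 g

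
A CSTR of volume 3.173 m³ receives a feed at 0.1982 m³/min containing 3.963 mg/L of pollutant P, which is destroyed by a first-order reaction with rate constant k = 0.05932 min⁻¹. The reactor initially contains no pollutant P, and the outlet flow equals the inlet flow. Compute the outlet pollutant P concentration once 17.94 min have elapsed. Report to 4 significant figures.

1.804 mg/L

V dC/dt = Q(C_in − C) − k V C.
dC/dt = (Q/V) C_in − (Q/V + k) C; effective rate a = Q/V + k = 0.0624645 + 0.05932 = 0.121785 min⁻¹.
C_ss = Q C_in/(Q + kV) = 2.03266 mg/L; C(t) = C_ss + (C₀ − C_ss) e^(−a t).
C(17.94) = 2.03266 + (-2.03266)·e^(−0.121785·17.94) = 2.03266 + (-2.03266)·0.112499 = 1.80399 mg/L.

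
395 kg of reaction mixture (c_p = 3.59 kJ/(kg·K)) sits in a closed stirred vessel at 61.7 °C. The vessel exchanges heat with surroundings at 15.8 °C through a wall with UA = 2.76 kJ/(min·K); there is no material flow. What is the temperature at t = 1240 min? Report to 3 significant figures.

19.9 °C

Lumped-capacitance energy balance: M c_p dT/dt = UA(T_amb − T).
dT/dt = (T_ss − T)/τ with T_ss = T_amb = 15.800 °C, τ = M c_p/UA = 395·3.59/2.76 = 513.79 min.
This is linear first-order; T(t) = T_ss + (T₀ − T_ss) e^(−t/τ).
T(1240) = 15.800 + (45.900)·0.089506 = 19.908 °C.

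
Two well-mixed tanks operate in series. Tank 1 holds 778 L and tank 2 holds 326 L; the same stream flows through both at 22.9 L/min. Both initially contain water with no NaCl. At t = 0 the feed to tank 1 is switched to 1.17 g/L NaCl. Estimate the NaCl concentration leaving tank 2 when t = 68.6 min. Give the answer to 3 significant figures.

Each tank obeys Vᵢ dCᵢ/dt = Q(Cᵢ₋₁ − Cᵢ), so τᵢ = Vᵢ/Q.
τ₁ = 778/22.9 = 33.974 min; τ₂ = 326/22.9 = 14.236 min.
Solving the cascade with C₁(0)=C₂(0)=0 gives C₂(t) = C_in[1 − (τ₁ e^(−t/τ₁) − τ₂ e^(−t/τ₂))/(τ₁ − τ₂)].
At t = 68.6: e^(−t/τ₁) = 0.13276, e^(−t/τ₂) = 0.0080762.
C₂ = 1.17·[1 − (33.974·0.13276 − 14.236·0.0080762)/(19.738)] = 1.17·0.77731 = 0.90945 g/L.

0.909 g/L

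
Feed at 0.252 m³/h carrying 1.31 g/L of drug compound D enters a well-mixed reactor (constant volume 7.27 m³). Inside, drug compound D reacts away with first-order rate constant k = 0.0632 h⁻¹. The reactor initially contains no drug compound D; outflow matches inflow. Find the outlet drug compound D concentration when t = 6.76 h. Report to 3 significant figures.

V dC/dt = Q(C_in − C) − k V C.
This is linear with rate a = Q/V + k = 0.097863 h⁻¹.
C_ss = Q C_in/(Q + kV) = 0.46400 g/L; C(t) = C_ss + (C₀ − C_ss) e^(−a t).
C(6.76) = 0.46400 + (-0.46400)·e^(−0.097863·6.76) = 0.46400 + (-0.46400)·0.51605 = 0.22455 g/L.

0.225 g/L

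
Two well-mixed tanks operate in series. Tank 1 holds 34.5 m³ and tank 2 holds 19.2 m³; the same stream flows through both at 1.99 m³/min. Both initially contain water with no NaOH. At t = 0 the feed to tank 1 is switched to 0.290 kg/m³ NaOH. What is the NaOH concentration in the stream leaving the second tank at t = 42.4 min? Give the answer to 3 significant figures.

Each tank obeys Vᵢ dCᵢ/dt = Q(Cᵢ₋₁ − Cᵢ), so τᵢ = Vᵢ/Q.
τ₁ = 34.5/1.99 = 17.337 min; τ₂ = 19.2/1.99 = 9.6482 min.
Solving the cascade with C₁(0)=C₂(0)=0 gives C₂(t) = C_in[1 − (τ₁ e^(−t/τ₁) − τ₂ e^(−t/τ₂))/(τ₁ − τ₂)].
At t = 42.4: e^(−t/τ₁) = 0.086667, e^(−t/τ₂) = 0.012344.
C₂ = 0.290·[1 − (17.337·0.086667 − 9.6482·0.012344)/(7.6884)] = 0.290·0.82006 = 0.23782 kg/m³.

0.238 kg/m³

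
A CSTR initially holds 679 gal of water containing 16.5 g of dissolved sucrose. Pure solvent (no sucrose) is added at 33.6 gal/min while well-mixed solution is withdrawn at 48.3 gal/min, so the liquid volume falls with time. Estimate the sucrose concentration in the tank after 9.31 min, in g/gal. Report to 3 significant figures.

0.0145 g/gal

Total volume: dV/dt = Q_in − Q_out = -14.700 gal/min, so V(t) = 679 − 14.700 t and V(9.31) = 542.14 gal.
No sucrose enters, so dm/dt = −Q_out · (m/V).
dm/m = −Q_out dt/(V₀ − 14.700 t); integrating gives ln(m/m₀) = −(Q_out/(Q_in−Q_out)) ln(V/V₀).
m = m₀ (V₀/V)^(Q_out/(Q_in−Q_out)) = 16.5 × (679/542.14)^(-3.2857) = 7.8756 g.
C = m/V = 7.8756/542.14 = 0.014527 g/gal.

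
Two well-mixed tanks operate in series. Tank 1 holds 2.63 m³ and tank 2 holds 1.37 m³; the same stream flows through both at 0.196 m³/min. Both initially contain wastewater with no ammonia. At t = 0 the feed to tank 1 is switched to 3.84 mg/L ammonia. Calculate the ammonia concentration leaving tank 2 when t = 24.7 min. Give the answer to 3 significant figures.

Species balance on tank i: dCᵢ/dt = (Cᵢ₋₁ − Cᵢ)/τᵢ with τᵢ = Vᵢ/Q.
τ₁ = 2.63/0.196 = 13.418 min; τ₂ = 1.37/0.196 = 6.9898 min.
Solving the cascade with C₁(0)=C₂(0)=0 gives C₂(t) = C_in[1 − (τ₁ e^(−t/τ₁) − τ₂ e^(−t/τ₂))/(τ₁ − τ₂)].
At t = 24.7: e^(−t/τ₁) = 0.15870, e^(−t/τ₂) = 0.029196.
C₂ = 3.84·[1 − (13.418·0.15870 − 6.9898·0.029196)/(6.4286)] = 3.84·0.70050 = 2.6899 mg/L.

2.69 mg/L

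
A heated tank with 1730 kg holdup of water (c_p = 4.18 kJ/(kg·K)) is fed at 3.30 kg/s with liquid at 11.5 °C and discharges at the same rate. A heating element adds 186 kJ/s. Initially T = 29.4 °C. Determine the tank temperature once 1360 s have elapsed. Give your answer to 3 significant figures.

M c_p dT/dt = ṁ c_p (T_in − T) + Q̇.
τ = M/ṁ = 524.24 s; T_ss = T_in + Q̇/(ṁ c_p) = 11.5 + 186/(3.30·4.18) = 24.984 °C.
This is linear first-order; T(t) = T_ss + (T₀ − T_ss) e^(−t/τ).
T(1360) = 24.984 + (4.4159)·e^(−1360/524.24) = 24.984 + (4.4159)·0.074704 = 25.314 °C.

25.3 °C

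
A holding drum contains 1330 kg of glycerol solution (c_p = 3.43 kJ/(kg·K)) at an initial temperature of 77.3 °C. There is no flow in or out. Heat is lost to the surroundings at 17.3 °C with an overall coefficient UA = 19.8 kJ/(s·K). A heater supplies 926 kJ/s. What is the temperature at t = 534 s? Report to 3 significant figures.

65.4 °C

Lumped-capacitance energy balance: M c_p dT/dt = UA(T_amb − T) + Q̇.
dT/dt = (T_ss − T)/τ with T_ss = T_amb + Q̇/UA = 17.3 + 926/19.8 = 64.068 °C, τ = M c_p/UA = 1330·3.43/19.8 = 230.40 s.
Integrating: T(t) = T_ss + (T₀ − T_ss) e^(−t/τ).
T(534) = 64.068 + (13.232)·0.098498 = 65.371 °C.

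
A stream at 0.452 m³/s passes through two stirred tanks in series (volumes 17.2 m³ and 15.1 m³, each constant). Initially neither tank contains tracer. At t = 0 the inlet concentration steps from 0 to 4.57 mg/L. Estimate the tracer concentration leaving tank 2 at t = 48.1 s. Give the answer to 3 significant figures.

1.78 mg/L

Species balance on tank i: dCᵢ/dt = (Cᵢ₋₁ − Cᵢ)/τᵢ with τᵢ = Vᵢ/Q.
τ₁ = 17.2/0.452 = 38.053 s; τ₂ = 15.1/0.452 = 33.407 s.
Tank 1: C₁ = C_in(1 − e^(−t/τ₁)). Tank 2 (τ₁ ≠ τ₂): C₂ = C_in[1 − (τ₁ e^(−t/τ₁) − τ₂ e^(−t/τ₂))/(τ₁ − τ₂)].
At t = 48.1: e^(−t/τ₁) = 0.28252, e^(−t/τ₂) = 0.23697.
C₂ = 4.57·[1 − (38.053·0.28252 − 33.407·0.23697)/(4.6460)] = 4.57·0.39001 = 1.7823 mg/L.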